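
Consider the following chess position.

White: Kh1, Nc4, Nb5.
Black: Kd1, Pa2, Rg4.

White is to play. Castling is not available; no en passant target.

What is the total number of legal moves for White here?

15

White to move; king on h1.
In check: no.
Legal moves: Nc7, Na7, Nbd6, Nd4, Nc3+, Nba3, Ncd6, Nb6, Ne5, Na5, Ne3+, Nca3, Nd2, Nb2+, Kh2.
Count: 15.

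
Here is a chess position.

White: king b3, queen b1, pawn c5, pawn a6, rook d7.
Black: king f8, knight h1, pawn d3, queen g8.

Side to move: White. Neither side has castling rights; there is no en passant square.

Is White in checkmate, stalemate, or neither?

neither

White to move; white king on b3.
In check: yes, from the black queen on g8.
King squares — a2: attacked by Qg8; b2: available; c2: attacked by Pd3; a3: available; c3: available; a4: available; b4: available; c4: attacked by Qg8.
Legal moves for White: Kb4, Ka4, Kc3, Ka3, Kb2, Rf7+, Rd5.
White is in check but has 7 legal moves → neither.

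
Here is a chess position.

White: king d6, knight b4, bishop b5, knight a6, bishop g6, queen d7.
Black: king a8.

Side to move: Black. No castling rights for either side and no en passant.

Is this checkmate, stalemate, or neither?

Black to move; black king on a8.
In check: no.
King squares — a7: attacked by Qd7; b7: attacked by Qd7; b8: attacked by Na6.
Legal moves for Black: none.
Not in check and no legal moves → stalemate.

stalemate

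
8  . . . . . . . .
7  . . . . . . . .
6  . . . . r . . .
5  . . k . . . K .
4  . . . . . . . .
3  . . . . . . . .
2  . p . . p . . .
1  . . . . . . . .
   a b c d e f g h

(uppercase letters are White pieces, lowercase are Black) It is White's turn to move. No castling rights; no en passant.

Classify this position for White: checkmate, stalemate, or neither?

neither

White to move; white king on g5.
In check: no.
Legal moves for White: Kh5, Kf5, Kh4, Kg4, Kf4.
White has 5 legal moves and is not in check → neither.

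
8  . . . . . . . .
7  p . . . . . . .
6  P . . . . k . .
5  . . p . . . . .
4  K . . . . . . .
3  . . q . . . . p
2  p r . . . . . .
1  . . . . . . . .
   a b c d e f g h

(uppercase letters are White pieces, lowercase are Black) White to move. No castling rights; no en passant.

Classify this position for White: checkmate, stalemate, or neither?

stalemate

White to move; white king on a4.
In check: no.
King squares — a3: attacked by Qc3; b3: attacked by Rb2; b4: attacked by Rb2; a5: attacked by Qc3; b5: attacked by Rb2.
Legal moves for White: none.
Not in check and no legal moves → stalemate.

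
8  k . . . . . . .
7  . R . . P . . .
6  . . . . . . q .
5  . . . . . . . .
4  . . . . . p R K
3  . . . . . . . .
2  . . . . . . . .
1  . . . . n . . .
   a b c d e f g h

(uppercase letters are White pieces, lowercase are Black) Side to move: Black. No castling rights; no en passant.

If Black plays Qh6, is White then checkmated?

After Qh6: white king on h4; in check: yes, from the black queen on h6.
King squares — g3: attacked by Pf4; h3: attacked by Qh6; g4: own rook; g5: attacked by Qh6; h5: attacked by Qh6.
White has no legal moves → checkmate.

yes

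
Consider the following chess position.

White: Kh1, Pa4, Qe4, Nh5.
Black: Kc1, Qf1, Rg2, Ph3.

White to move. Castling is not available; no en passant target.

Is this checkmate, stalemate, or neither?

White to move; white king on h1.
In check: yes, from the black queen on f1.
King squares — g1: attacked by Qf1; g2: attacked by Qf1; h2: attacked by Rg2.
Legal moves for White: none.
In check with no legal moves → checkmate.

checkmate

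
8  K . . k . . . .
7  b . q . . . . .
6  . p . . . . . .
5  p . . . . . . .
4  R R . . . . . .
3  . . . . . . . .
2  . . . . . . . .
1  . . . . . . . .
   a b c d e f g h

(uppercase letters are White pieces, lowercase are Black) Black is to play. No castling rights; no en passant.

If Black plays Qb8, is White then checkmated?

yes

After Qb8: white king on a8; in check: yes, from the black queen on b8.
King squares — a7: attacked by Qb8; b7: attacked by Qb8; b8: attacked by Ba7.
White has no legal moves → checkmate.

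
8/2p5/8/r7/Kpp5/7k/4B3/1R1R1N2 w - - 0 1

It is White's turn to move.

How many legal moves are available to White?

White to move; king on a4.
In check: yes, from the black rook on a5.
Legal moves: Kxa5, Kxb4.
Count: 2.

2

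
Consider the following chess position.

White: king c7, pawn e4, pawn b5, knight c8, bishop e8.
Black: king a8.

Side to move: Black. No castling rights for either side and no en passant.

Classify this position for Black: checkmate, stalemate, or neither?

Black to move; black king on a8.
In check: no.
King squares — a7: attacked by Nc8; b7: attacked by Kc7; b8: attacked by Kc7.
Legal moves for Black: none.
Not in check and no legal moves → stalemate.

stalemate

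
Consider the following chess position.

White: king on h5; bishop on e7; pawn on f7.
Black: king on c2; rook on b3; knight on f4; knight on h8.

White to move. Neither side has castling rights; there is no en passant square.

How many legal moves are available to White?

4

White to move; king on h5.
In check: yes, from the black knight on f4.
Legal moves: Kh6, Kg5, Kh4, Kg4.
Count: 4.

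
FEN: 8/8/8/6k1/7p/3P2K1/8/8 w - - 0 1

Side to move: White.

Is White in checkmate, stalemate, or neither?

neither

White to move; white king on g3.
In check: yes, from the black pawn on h4.
Legal moves for White: Kh3, Kf3, Kh2, Kg2, Kf2.
White is in check but has 5 legal moves → neither.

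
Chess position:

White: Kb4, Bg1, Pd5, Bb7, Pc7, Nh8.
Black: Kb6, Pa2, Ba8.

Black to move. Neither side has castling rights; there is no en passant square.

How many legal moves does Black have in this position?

Black to move; king on b6.
In check: yes, from the white bishop on g1.
Legal moves: Kxc7, Kxb7.
Count: 2.

2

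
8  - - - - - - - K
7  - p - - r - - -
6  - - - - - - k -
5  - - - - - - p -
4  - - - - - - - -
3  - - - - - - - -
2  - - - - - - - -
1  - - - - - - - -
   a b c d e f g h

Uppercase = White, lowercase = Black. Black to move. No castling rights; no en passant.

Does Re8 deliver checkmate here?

After Re8: white king on h8; in check: yes, from the black rook on e8.
King squares — g7: attacked by Kg6; h7: attacked by Kg6; g8: attacked by Re8.
White has no legal moves → checkmate.

yes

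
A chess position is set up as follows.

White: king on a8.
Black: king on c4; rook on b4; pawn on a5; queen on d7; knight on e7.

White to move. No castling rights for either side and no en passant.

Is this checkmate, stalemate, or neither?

White to move; white king on a8.
In check: no.
King squares — a7: attacked by Qd7; b7: attacked by Rb4; b8: attacked by Rb4.
Legal moves for White: none.
Not in check and no legal moves → stalemate.

stalemate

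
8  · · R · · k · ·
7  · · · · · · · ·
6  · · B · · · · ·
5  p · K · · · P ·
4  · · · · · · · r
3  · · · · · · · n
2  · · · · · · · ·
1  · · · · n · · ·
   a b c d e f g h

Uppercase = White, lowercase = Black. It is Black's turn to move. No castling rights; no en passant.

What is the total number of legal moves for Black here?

3

Black to move; king on f8.
In check: yes, from the white rook on c8.
Legal moves: Kg7, Kf7, Ke7.
Count: 3.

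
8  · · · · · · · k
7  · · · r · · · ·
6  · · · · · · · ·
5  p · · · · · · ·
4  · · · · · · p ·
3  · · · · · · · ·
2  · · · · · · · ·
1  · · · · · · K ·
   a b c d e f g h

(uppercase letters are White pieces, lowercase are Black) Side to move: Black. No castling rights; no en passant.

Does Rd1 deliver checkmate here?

no

After Rd1: white king on g1; in check: yes, from the black rook on d1.
White has 3 legal replies: Kh2, Kg2, Kf2.
In check but a legal move exists → not checkmate.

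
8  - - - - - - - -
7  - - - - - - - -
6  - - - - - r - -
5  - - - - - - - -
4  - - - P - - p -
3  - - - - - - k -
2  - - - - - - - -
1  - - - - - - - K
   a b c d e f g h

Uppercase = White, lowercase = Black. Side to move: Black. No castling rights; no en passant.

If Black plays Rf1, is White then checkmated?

yes

After Rf1: white king on h1; in check: yes, from the black rook on f1.
King squares — g1: attacked by Rf1; g2: attacked by Kg3; h2: attacked by Kg3.
White has no legal moves → checkmate.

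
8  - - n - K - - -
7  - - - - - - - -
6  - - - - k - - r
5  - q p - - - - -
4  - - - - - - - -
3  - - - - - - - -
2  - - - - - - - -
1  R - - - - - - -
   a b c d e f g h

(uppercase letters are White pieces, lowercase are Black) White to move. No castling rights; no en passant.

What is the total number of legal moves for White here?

White to move; king on e8.
In check: yes, from the black queen on b5.
Legal moves: Kf8, Kd8.
Count: 2.

2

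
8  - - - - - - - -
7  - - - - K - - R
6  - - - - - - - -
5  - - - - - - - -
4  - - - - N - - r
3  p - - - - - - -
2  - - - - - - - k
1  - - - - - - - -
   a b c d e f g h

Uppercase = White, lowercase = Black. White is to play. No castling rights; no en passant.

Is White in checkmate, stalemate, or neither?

White to move; white king on e7.
In check: no.
Legal moves for White include: Rh8, Rg7, Rf7, Rh6, Rh5, Rxh4+, Kf8, Ke8, Kd8, Kf7, Kd7, Kf6, Ke6, Kd6, Nf6, Nd6, Ng5, Nc5, ... (list truncated; more exist).
White has legal moves and is not in check → neither.

neither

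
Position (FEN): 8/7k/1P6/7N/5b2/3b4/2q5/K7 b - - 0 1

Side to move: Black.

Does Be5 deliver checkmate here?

yes

After Be5: white king on a1; in check: yes, from the black bishop on e5.
King squares — b1: attacked by Qc2; a2: attacked by Qc2; b2: attacked by Qc2.
White has no legal moves → checkmate.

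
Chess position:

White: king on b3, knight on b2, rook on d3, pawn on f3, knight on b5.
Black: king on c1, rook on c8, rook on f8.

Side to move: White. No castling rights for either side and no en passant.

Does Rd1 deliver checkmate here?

After Rd1: black king on c1; in check: yes, from the white rook on d1.
King squares — b1: attacked by Rd1; d1: attacked by Nb2; b2: attacked by Kb3; c2: attacked by Kb3; d2: attacked by Rd1.
Black has no legal moves → checkmate.

yes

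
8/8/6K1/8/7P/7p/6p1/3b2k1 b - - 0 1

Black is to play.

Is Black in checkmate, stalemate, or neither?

neither

Black to move; black king on g1.
In check: no.
Legal moves for Black: Kh2, Kf2, Kh1, Kf1, Bh5+, Bg4, Ba4, Bf3, Bb3, Be2, Bc2+, h2.
Black has 12 legal moves and is not in check → neither.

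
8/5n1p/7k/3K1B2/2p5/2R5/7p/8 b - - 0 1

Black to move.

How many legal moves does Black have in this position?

12

Black to move; king on h6.
In check: no.
Legal moves: Nh8, Nd8, Nd6, Ng5, Ne5, Kg7, Kh5, Kg5, h1=Q+, h1=R, h1=B+, h1=N.
Count: 12.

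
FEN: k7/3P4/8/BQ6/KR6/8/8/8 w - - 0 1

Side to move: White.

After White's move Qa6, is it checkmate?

After Qa6: black king on a8; in check: yes, from the white queen on a6.
King squares — a7: attacked by Qa6; b7: attacked by Rb4; b8: attacked by Rb4.
Black has no legal moves → checkmate.

yes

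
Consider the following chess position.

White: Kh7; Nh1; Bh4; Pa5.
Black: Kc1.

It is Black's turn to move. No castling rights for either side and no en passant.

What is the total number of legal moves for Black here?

Black to move; king on c1.
In check: no.
Legal moves: Kd2, Kc2, Kb2, Kd1, Kb1.
Count: 5.

5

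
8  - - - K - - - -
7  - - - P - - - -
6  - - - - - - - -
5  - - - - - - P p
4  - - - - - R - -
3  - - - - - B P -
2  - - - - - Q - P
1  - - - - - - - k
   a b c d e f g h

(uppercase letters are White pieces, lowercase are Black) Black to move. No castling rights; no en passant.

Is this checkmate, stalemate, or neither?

Black to move; black king on h1.
In check: yes, from the white bishop on f3.
King squares — g1: attacked by Qf2; g2: attacked by Qf2; h2: attacked by Qf2.
Legal moves for Black: none.
In check with no legal moves → checkmate.

checkmate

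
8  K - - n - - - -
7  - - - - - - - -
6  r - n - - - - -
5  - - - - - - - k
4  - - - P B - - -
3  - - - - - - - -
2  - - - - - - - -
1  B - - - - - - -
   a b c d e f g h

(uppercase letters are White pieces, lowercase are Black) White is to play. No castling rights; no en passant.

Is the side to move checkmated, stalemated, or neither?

White to move; white king on a8.
In check: yes, from the black rook on a6.
King squares — a7: attacked by Ra6; b7: attacked by Nd8; b8: attacked by Nc6.
Legal moves for White: none.
In check with no legal moves → checkmate.

checkmate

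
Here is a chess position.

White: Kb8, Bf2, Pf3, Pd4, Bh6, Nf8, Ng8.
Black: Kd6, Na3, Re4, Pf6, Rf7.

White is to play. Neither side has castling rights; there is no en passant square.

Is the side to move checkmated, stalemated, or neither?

neither

White to move; white king on b8.
In check: no.
Legal moves for White include: Ne7, Nxf6, Nh7, Nd7, Ng6, Ne6, Kc8, Ka8, Bg7, Bg5, Bf4+, Bhe3, Bd2, Bc1, Bh4, Bg3+, Bfe3, Bg1, ... (list truncated; more exist).
White has legal moves and is not in check → neither.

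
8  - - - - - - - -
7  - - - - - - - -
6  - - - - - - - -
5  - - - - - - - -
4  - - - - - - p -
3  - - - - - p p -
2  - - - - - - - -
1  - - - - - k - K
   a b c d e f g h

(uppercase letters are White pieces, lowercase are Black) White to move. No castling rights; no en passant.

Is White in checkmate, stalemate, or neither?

White to move; white king on h1.
In check: no.
King squares — g1: attacked by Kf1; g2: attacked by Kf1; h2: attacked by Pg3.
Legal moves for White: none.
Not in check and no legal moves → stalemate.

stalemate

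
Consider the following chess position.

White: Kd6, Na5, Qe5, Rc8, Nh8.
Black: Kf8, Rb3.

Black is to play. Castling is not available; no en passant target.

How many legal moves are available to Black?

Black to move; king on f8.
In check: yes, from the white rook on c8.
Legal moves: none.
Count: 0.

0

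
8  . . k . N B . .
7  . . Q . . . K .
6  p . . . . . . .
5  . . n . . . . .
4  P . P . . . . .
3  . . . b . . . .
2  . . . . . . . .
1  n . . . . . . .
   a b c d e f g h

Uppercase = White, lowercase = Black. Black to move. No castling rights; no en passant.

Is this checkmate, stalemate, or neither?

checkmate

Black to move; black king on c8.
In check: yes, from the white queen on c7.
King squares — b7: attacked by Qc7; c7: attacked by Ne8; d7: attacked by Qc7; b8: attacked by Qc7; d8: attacked by Qc7.
Legal moves for Black: none.
In check with no legal moves → checkmate.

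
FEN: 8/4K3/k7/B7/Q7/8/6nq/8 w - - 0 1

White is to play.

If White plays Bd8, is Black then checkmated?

no

After Bd8: black king on a6; in check: yes, from the white queen on a4.
Black has 1 legal reply: Kb7.
In check but a legal move exists → not checkmate.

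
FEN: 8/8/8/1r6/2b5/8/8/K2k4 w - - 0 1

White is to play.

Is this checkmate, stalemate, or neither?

stalemate

White to move; white king on a1.
In check: no.
King squares — b1: attacked by Rb5; a2: attacked by Bc4; b2: attacked by Rb5.
Legal moves for White: none.
Not in check and no legal moves → stalemate.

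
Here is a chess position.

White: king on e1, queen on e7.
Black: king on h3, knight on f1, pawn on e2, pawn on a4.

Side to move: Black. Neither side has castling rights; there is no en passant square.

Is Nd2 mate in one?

After Nd2: white king on e1; in check: no.
White is not in check, so this cannot be checkmate.

no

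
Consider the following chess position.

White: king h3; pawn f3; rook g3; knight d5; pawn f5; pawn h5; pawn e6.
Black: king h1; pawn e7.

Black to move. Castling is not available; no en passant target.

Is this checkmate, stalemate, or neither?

Black to move; black king on h1.
In check: no.
King squares — g1: attacked by Rg3; g2: attacked by Rg3; h2: attacked by Kh3.
Legal moves for Black: none.
Not in check and no legal moves → stalemate.

stalemate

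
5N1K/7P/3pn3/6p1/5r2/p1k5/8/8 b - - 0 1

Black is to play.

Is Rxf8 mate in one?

yes

After Rxf8: white king on h8; in check: yes, from the black rook on f8.
King squares — g7: attacked by Ne6; h7: own pawn; g8: attacked by Rf8.
White has no legal moves → checkmate.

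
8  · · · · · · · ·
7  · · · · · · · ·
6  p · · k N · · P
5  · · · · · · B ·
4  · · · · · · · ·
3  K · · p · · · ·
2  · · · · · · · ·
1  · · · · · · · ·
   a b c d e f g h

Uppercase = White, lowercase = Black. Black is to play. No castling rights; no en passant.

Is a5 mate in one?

no

After a5: white king on a3; in check: no.
White is not in check, so this cannot be checkmate.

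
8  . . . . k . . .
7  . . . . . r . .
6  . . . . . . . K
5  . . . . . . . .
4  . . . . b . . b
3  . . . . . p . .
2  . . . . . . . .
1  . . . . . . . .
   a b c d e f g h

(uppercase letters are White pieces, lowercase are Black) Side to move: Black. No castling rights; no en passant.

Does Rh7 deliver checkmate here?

After Rh7: white king on h6; in check: yes, from the black rook on h7.
King squares — g5: attacked by Bh4; h5: attacked by Rh7; g6: attacked by Be4; g7: attacked by Rh7; h7: attacked by Be4.
White has no legal moves → checkmate.

yes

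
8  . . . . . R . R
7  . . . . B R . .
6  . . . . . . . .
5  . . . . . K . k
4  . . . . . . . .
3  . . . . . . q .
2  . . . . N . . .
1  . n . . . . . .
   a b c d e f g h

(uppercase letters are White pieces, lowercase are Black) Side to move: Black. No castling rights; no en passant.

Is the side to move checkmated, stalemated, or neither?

Black to move; black king on h5.
In check: yes, from the white rook on h8.
King squares — g4: attacked by Kf5; h4: attacked by Be7; g5: attacked by Kf5; g6: attacked by Kf5; h6: attacked by Rh8.
Legal moves for Black: none.
In check with no legal moves → checkmate.

checkmate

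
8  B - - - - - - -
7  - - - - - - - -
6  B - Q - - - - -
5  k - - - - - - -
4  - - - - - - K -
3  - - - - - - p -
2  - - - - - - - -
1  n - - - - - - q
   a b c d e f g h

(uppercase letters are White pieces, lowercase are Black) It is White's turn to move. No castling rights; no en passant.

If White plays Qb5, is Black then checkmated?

yes

After Qb5: black king on a5; in check: yes, from the white queen on b5.
King squares — a4: attacked by Qb5; b4: attacked by Qb5; b5: attacked by Ba6; a6: attacked by Qb5; b6: attacked by Qb5.
Black has no legal moves → checkmate.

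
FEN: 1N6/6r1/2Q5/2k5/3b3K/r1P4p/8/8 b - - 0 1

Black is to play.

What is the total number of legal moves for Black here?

Black to move; king on c5.
In check: yes, from the white queen on c6.
Legal moves: none.
Count: 0.

0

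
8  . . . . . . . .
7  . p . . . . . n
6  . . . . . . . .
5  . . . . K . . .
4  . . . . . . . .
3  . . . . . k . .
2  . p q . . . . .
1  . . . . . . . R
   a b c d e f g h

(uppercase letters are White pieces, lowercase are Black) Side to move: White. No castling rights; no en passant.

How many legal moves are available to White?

17

White to move; king on e5.
In check: no.
Legal moves: Ke6, Kd6, Kd5, Kd4, Rxh7, Rh6, Rh5, Rh4, Rh3+, Rh2, Rg1, Rf1+, Re1, Rd1, Rc1, Rb1, Ra1.
Count: 17.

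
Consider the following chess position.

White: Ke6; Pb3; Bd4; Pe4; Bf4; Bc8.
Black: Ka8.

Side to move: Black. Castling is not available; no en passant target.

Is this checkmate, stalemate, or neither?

stalemate

Black to move; black king on a8.
In check: no.
King squares — a7: attacked by Bd4; b7: attacked by Bc8; b8: attacked by Bf4.
Legal moves for Black: none.
Not in check and no legal moves → stalemate.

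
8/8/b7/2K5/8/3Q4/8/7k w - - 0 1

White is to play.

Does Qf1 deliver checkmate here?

no

After Qf1: black king on h1; in check: yes, from the white queen on f1.
Black has 2 legal replies: Kh2, Bxf1.
In check but a legal move exists → not checkmate.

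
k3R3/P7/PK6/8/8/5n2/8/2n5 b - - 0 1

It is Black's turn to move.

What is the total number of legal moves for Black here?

Black to move; king on a8.
In check: yes, from the white rook on e8.
Legal moves: none.
Count: 0.

0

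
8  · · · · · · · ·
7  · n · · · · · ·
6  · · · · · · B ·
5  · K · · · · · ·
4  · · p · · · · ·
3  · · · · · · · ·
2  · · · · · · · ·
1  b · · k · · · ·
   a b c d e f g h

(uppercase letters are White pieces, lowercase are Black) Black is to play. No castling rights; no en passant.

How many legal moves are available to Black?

Black to move; king on d1.
In check: no.
Legal moves: Nd8, Nd6+, Nc5, Na5, Ke2, Kd2, Ke1, Kc1, Bh8, Bg7, Bf6, Be5, Bd4, Bc3, Bb2, c3.
Count: 16.

16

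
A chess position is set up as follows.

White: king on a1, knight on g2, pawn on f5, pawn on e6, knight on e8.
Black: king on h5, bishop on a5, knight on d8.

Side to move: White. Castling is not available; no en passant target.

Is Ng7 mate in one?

After Ng7: black king on h5; in check: yes, from the white knight on g7.
Black has 3 legal replies: Kh6, Kg5, Kg4.
In check but a legal move exists → not checkmate.

no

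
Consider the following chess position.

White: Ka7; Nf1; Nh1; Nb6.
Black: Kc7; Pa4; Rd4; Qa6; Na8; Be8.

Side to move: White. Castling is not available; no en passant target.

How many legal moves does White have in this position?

White to move; king on a7.
In check: yes, from the black queen on a6.
Legal moves: Kxa6.
Count: 1.

1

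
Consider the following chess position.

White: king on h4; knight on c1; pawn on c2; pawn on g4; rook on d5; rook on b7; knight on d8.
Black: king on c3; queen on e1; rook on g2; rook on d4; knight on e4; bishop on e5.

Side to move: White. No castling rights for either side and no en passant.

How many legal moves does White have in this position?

2

White to move; king on h4.
In check: yes, from the black queen on e1.
Legal moves: Kh5, Kh3.
Count: 2.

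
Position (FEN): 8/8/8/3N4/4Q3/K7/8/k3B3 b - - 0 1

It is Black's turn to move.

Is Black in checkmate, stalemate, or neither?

Black to move; black king on a1.
In check: no.
King squares — b1: attacked by Qe4; a2: attacked by Ka3; b2: attacked by Ka3.
Legal moves for Black: none.
Not in check and no legal moves → stalemate.

stalemate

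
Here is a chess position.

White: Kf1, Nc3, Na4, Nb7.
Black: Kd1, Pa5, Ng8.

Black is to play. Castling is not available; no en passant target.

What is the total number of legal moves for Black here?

3

Black to move; king on d1.
In check: yes, from the white knight on c3.
Legal moves: Kd2, Kc2, Kc1.
Count: 3.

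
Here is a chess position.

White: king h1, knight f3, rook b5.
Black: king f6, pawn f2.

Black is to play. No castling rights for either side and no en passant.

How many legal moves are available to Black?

Black to move; king on f6.
In check: no.
Legal moves: Kg7, Kf7, Ke7, Kg6, Ke6, f1=Q+, f1=R+, f1=B, f1=N.
Count: 9.

9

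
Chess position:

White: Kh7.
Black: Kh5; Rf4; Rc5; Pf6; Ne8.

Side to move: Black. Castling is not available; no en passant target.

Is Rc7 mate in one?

After Rc7: white king on h7; in check: yes, from the black rook on c7.
White has 2 legal replies: Kh8, Kg8.
In check but a legal move exists → not checkmate.

no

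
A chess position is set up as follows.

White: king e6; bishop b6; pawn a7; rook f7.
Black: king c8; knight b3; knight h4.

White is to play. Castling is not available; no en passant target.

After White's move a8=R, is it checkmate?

After a8=R: black king on c8; in check: yes, from the white rook on a8.
King squares — b7: attacked by Rf7; c7: attacked by Bb6; d7: attacked by Ke6; b8: attacked by Ra8; d8: attacked by Bb6.
Black has no legal moves → checkmate.

yes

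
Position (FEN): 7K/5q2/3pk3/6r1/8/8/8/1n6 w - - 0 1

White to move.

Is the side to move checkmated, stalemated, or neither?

stalemate

White to move; white king on h8.
In check: no.
King squares — g7: attacked by Rg5; h7: attacked by Qf7; g8: attacked by Rg5.
Legal moves for White: none.
Not in check and no legal moves → stalemate.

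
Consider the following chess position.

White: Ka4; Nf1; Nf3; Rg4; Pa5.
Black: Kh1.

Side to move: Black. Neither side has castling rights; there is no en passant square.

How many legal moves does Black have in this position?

0

Black to move; king on h1.
In check: no.
Legal moves: none.
Count: 0.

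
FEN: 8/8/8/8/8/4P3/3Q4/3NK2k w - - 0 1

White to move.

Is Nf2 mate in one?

no

After Nf2: black king on h1; in check: yes, from the white knight on f2.
Black has 3 legal replies: Kh2, Kg2, Kg1.
In check but a legal move exists → not checkmate.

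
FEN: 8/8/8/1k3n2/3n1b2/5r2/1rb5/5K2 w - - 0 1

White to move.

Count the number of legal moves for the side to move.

3

White to move; king on f1.
In check: yes, from the black rook on f3.
Legal moves: Kg2, Kg1, Ke1.
Count: 3.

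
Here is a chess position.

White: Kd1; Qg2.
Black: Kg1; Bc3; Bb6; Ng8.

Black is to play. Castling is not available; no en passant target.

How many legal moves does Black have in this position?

Black to move; king on g1.
In check: yes, from the white queen on g2.
Legal moves: Kxg2.
Count: 1.

1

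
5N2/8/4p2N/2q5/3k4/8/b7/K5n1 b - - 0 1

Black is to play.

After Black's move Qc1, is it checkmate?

no

After Qc1: white king on a1; in check: yes, from the black queen on c1.
White has 1 legal reply: Kxa2.
In check but a legal move exists → not checkmate.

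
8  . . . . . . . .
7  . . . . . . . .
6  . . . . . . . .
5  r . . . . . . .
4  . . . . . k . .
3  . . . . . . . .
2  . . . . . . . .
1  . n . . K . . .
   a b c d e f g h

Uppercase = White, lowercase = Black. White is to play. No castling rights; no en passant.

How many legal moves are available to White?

4

White to move; king on e1.
In check: no.
Legal moves: Kf2, Ke2, Kf1, Kd1.
Count: 4.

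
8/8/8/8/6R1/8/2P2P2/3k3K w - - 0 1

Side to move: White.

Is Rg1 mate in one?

After Rg1: black king on d1; in check: yes, from the white rook on g1.
Black has 3 legal replies: Ke2, Kd2, Kxc2.
In check but a legal move exists → not checkmate.

no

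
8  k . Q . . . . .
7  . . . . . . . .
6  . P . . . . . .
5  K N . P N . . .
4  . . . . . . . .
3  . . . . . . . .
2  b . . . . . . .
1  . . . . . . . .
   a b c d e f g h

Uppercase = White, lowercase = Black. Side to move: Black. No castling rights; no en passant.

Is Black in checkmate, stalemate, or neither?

checkmate

Black to move; black king on a8.
In check: yes, from the white queen on c8.
King squares — a7: attacked by Nb5; b7: attacked by Qc8; b8: attacked by Qc8.
Legal moves for Black: none.
In check with no legal moves → checkmate.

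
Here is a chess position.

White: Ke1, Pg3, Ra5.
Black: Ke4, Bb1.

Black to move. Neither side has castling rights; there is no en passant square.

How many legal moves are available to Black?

Black to move; king on e4.
In check: no.
Legal moves: Kd4, Kf3, Ke3, Kd3, Bd3, Bc2, Ba2.
Count: 7.

7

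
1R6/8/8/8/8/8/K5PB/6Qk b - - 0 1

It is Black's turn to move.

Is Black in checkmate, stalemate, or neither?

Black to move; black king on h1.
In check: yes, from the white queen on g1.
King squares — g1: attacked by Bh2; g2: attacked by Qg1; h2: attacked by Qg1.
Legal moves for Black: none.
In check with no legal moves → checkmate.

checkmate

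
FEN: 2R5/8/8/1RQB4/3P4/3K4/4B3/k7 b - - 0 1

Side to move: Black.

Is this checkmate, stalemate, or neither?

Black to move; black king on a1.
In check: no.
King squares — b1: attacked by Rb5; a2: attacked by Bd5; b2: attacked by Rb5.
Legal moves for Black: none.
Not in check and no legal moves → stalemate.

stalemate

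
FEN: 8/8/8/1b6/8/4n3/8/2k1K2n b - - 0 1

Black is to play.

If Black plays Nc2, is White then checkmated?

After Nc2: white king on e1; in check: yes, from the black knight on c2.
King squares — d1: attacked by Kc1; f1: attacked by Bb5; d2: attacked by Kc1; e2: attacked by Bb5; f2: attacked by Nh1.
White has no legal moves → checkmate.

yes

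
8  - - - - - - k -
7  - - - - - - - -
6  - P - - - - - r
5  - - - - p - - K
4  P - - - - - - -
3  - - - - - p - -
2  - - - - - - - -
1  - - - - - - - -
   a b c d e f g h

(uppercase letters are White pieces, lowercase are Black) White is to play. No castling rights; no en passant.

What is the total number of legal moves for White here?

3

White to move; king on h5.
In check: yes, from the black rook on h6.
Legal moves: Kxh6, Kg5, Kg4.
Count: 3.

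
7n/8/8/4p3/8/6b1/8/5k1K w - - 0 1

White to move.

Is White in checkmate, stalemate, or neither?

White to move; white king on h1.
In check: no.
King squares — g1: attacked by Kf1; g2: attacked by Kf1; h2: attacked by Bg3.
Legal moves for White: none.
Not in check and no legal moves → stalemate.

stalemate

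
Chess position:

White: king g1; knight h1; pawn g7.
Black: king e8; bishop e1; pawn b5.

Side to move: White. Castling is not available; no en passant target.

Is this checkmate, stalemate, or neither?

White to move; white king on g1.
In check: no.
Legal moves for White: Ng3, Nf2, Kh2, Kg2, Kf1, g8=Q+, g8=R+, g8=B, g8=N.
White has 9 legal moves and is not in check → neither.

neither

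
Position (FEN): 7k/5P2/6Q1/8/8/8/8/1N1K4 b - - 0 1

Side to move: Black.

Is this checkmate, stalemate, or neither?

Black to move; black king on h8.
In check: no.
King squares — g7: attacked by Qg6; h7: attacked by Qg6; g8: attacked by Qg6.
Legal moves for Black: none.
Not in check and no legal moves → stalemate.

stalemate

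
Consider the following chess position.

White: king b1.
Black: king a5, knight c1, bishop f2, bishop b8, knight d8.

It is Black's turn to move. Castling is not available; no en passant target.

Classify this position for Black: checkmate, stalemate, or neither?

Black to move; black king on a5.
In check: no.
Legal moves for Black include: Nf7, Nb7, Ne6, Nc6, Bc7, Bba7, Bd6, Be5, Bf4, Bbg3, Bh2, Kb6, Ka6, Kb5, Kb4, Ka4, Bfa7, Bb6, ... (list truncated; more exist).
Black has legal moves and is not in check → neither.

neither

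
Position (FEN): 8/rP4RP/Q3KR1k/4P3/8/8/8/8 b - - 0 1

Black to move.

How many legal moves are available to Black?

2

Black to move; king on h6.
In check: yes, from the white rook on f6.
Legal moves: Kxg7, Kh5.
Count: 2.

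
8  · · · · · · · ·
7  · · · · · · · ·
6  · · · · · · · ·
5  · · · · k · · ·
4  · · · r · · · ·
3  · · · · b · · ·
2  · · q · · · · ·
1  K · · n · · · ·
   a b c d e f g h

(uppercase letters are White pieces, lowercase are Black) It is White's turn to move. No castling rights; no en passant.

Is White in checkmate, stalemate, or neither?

White to move; white king on a1.
In check: no.
King squares — b1: attacked by Qc2; a2: attacked by Qc2; b2: attacked by Nd1.
Legal moves for White: none.
Not in check and no legal moves → stalemate.

stalemate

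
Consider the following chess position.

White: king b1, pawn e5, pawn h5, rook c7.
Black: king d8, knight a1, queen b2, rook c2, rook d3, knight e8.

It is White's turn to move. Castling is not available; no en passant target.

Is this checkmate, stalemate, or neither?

White to move; white king on b1.
In check: yes, from the black queen on b2.
King squares — a1: attacked by Qb2; c1: attacked by Qb2; a2: attacked by Qb2; b2: attacked by Rc2; c2: attacked by Na1.
Legal moves for White: none.
In check with no legal moves → checkmate.

checkmate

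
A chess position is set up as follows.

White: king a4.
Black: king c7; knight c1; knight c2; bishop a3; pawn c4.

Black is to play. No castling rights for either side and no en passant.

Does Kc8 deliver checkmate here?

no

After Kc8: white king on a4; in check: no.
White is not in check, so this cannot be checkmate.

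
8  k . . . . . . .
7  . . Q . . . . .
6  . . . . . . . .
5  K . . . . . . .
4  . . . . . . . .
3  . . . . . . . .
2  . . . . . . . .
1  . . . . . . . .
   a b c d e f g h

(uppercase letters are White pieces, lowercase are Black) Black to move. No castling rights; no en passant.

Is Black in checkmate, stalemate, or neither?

Black to move; black king on a8.
In check: no.
King squares — a7: attacked by Qc7; b7: attacked by Qc7; b8: attacked by Qc7.
Legal moves for Black: none.
Not in check and no legal moves → stalemate.

stalemate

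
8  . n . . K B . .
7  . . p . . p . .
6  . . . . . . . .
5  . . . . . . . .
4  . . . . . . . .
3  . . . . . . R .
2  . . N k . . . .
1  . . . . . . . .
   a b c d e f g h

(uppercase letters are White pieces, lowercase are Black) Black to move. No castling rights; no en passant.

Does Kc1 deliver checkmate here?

no

After Kc1: white king on e8; in check: no.
White is not in check, so this cannot be checkmate.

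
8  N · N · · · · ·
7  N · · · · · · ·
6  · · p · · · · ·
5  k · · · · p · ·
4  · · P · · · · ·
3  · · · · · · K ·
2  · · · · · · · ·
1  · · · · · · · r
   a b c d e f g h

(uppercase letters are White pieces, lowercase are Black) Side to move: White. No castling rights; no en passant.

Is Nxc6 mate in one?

no

After Nxc6: black king on a5; in check: yes, from the white knight on c6.
Black has 2 legal replies: Ka6, Ka4.
In check but a legal move exists → not checkmate.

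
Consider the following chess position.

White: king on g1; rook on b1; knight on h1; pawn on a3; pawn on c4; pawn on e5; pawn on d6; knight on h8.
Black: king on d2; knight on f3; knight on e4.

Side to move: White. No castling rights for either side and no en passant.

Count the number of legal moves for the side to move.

2

White to move; king on g1.
In check: yes, from the black knight on f3.
Legal moves: Kg2, Kf1.
Count: 2.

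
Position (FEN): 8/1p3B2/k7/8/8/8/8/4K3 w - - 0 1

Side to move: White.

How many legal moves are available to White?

White to move; king on e1.
In check: no.
Legal moves: Bg8, Be8, Bg6, Be6, Bh5, Bd5, Bc4+, Bb3, Ba2, Kf2, Ke2, Kd2, Kf1, Kd1.
Count: 14.

14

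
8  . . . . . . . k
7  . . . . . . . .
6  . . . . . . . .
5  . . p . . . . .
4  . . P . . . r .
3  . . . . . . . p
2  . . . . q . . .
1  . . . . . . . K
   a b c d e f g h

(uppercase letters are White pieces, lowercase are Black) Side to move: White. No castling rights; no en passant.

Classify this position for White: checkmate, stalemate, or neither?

stalemate

White to move; white king on h1.
In check: no.
King squares — g1: attacked by Rg4; g2: attacked by Qe2; h2: attacked by Qe2.
Legal moves for White: none.
Not in check and no legal moves → stalemate.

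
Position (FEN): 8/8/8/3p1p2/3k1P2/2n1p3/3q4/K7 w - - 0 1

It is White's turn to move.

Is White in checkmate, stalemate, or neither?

stalemate

White to move; white king on a1.
In check: no.
King squares — b1: attacked by Nc3; a2: attacked by Qd2; b2: attacked by Qd2.
Legal moves for White: none.
Not in check and no legal moves → stalemate.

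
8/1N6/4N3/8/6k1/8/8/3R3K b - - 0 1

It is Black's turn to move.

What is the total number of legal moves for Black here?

6

Black to move; king on g4.
In check: no.
Legal moves: Kh5, Kf5, Kh4, Kh3, Kg3, Kf3.
Count: 6.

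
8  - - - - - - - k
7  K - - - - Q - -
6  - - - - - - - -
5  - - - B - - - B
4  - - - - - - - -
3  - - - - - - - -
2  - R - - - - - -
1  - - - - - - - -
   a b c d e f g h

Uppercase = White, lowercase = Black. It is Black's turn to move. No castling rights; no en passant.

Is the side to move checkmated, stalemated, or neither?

Black to move; black king on h8.
In check: no.
King squares — g7: attacked by Qf7; h7: attacked by Qf7; g8: attacked by Qf7.
Legal moves for Black: none.
Not in check and no legal moves → stalemate.

stalemate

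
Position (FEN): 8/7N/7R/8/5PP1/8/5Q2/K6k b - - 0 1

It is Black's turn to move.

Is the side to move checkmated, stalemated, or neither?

Black to move; black king on h1.
In check: yes, from the white rook on h6.
King squares — g1: attacked by Qf2; g2: attacked by Qf2; h2: attacked by Qf2.
Legal moves for Black: none.
In check with no legal moves → checkmate.

checkmate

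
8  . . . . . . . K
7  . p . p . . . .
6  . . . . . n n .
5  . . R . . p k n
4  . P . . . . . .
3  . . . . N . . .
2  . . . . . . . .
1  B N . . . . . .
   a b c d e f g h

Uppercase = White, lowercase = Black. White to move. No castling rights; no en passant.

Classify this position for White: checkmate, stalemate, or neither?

checkmate

White to move; white king on h8.
In check: yes, from the black knight on g6.
King squares — g7: attacked by Nh5; h7: attacked by Nf6; g8: attacked by Nf6.
Legal moves for White: none.
In check with no legal moves → checkmate.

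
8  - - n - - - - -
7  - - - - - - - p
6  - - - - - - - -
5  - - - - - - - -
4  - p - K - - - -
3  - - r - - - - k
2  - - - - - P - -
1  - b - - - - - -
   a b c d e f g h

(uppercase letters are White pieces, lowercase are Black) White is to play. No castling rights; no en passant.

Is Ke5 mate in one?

After Ke5: black king on h3; in check: no.
Black is not in check, so this cannot be checkmate.

no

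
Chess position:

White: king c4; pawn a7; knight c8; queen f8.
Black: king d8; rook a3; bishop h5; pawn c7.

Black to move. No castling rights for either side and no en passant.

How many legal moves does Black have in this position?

Black to move; king on d8.
In check: yes, from the white queen on f8.
Legal moves: Kd7, Be8.
Count: 2.

2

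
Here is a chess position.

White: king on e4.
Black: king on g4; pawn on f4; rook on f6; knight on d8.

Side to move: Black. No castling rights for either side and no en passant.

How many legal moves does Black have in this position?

20

Black to move; king on g4.
In check: no.
Legal moves: Nf7, Nb7, Ne6, Nc6, Rf8, Rf7, Rh6, Rg6, Re6+, Rd6, Rc6, Rb6, Ra6, Rf5, Kh5, Kg5, Kh4, Kh3, Kg3, f3.
Count: 20.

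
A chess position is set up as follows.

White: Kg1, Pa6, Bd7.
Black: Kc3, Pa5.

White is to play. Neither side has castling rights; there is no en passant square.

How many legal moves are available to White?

15

White to move; king on g1.
In check: no.
Legal moves: Be8, Bc8, Be6, Bc6, Bf5, Bb5, Bg4, Ba4, Bh3, Kh2, Kg2, Kf2, Kh1, Kf1, a7.
Count: 15.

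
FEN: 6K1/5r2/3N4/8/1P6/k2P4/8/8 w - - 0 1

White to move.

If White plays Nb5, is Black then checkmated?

After Nb5: black king on a3; in check: yes, from the white knight on b5.
Black has 5 legal replies: Kxb4, Ka4, Kb3, Kb2, Ka2.
In check but a legal move exists → not checkmate.

no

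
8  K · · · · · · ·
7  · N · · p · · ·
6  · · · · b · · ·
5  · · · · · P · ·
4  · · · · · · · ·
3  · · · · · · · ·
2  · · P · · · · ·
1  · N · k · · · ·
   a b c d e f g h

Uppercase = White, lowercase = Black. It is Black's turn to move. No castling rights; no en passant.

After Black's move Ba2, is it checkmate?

no

After Ba2: white king on a8; in check: no.
White is not in check, so this cannot be checkmate.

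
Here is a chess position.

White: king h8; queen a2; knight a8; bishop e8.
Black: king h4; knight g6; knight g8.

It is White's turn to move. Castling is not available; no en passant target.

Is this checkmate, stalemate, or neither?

neither

White to move; white king on h8.
In check: yes, from the black knight on g6.
King squares — g7: available; h7: available; g8: available.
Legal moves for White: Kxg8, Kh7, Kg7, Bxg6.
White is in check but has 4 legal moves → neither.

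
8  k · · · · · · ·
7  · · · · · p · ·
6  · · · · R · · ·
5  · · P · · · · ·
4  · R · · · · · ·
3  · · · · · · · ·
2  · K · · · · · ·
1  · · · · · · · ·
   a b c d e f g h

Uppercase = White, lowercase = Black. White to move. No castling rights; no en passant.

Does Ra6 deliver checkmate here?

After Ra6: black king on a8; in check: yes, from the white rook on a6.
King squares — a7: attacked by Ra6; b7: attacked by Rb4; b8: attacked by Rb4.
Black has no legal moves → checkmate.

yes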